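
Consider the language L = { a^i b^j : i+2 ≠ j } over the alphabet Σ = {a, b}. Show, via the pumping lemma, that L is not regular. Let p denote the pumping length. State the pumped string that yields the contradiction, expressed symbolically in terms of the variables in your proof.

Assume L is regular. Let p be the pumping length given by the pumping lemma.
Choose w = a^p b^{p+p!+2}. Since p ≠ (p+p!+2)-2 = p+p!, w ∈ L; and |w| ≥ p.
The pumping lemma gives a decomposition w = xyz where |xy| ≤ p and |y| ≥ 1.
Since the first p symbols of w are all a's and |xy| ≤ p, y lies entirely in the leading a-block: y = a^k for some k with 1 ≤ k ≤ p.
Since 1 ≤ k ≤ p, k divides p!; set t = 1 + p!/k. Then xy^t z has p + (p!/k)·k = p + p! copies of a. Now the a-count is p+p! and (b-count)-2 = (p+p!+2)-2 = p+p!, so i+2 ≠ j fails. So xy^t z = a^{p+p!} b^{p+p!+2} ∉ L.
This is a contradiction; hence L is not regular.

a^{p+p!} b^{p+p!+2}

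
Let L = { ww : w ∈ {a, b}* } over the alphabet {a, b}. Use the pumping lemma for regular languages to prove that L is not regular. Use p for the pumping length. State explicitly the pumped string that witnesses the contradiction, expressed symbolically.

Assume L is regular. Let p be the pumping length given by the pumping lemma.
Take w = a^p b^p a^p b^p = uu where u = a^pb^p; then w ∈ L and |w| = 4p ≥ p.
By the pumping lemma, w = xyz with |xy| ≤ p and y is nonempty.
Because |xy| ≤ p and w begins with p copies of a, we have y = a^k with 1 ≤ k ≤ p.
Pump with i = 2: xy^2z = a^{p+k} b^p a^p b^p, of length 4p+k. Suppose this equals vv. The string starts with a and ends with b, so v does too; thus the boundary between the two copies of v is a b→a transition. There is exactly one such transition, at position 2p+k, so |v| = 2p+k and |vv| = 4p+2k ≠ 4p+k since k ≥ 1. So xy^2z ∉ L.
This is a contradiction; hence L is not regular.

a^{p+k} b^p a^p b^p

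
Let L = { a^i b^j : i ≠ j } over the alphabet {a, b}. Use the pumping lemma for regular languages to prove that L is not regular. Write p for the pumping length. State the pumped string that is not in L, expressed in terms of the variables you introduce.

Suppose for contradiction that L is regular, and let p be the pumping length.
Choose w = a^p b^{p+p!}. Since p ≠ p+p!, w ∈ L; and |w| ≥ p.
The pumping lemma gives a decomposition w = xyz where |xy| ≤ p and |y| > 0.
Since the first p symbols of w are all a's and |xy| ≤ p, y lies entirely in the leading a-block: y = a^k for some k with 1 ≤ k ≤ p.
Since 1 ≤ k ≤ p, k divides p!; set t = 1 + p!/k. Then xy^t z has p + (p!/k)·k = p + p! copies of a. Now the a-count equals the b-count, so i ≠ j fails. So xy^t z = a^{p+p!} b^{p+p!} ∉ L.
Contradiction. Therefore L is not regular.

a^{p+p!} b^{p+p!}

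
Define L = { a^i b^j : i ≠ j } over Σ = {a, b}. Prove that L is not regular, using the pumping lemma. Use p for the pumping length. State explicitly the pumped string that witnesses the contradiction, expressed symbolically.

a^{p+p!} b^{p+p!}

Assume L is regular; let p be its pumping constant.
Choose w = a^p b^{p+p!}. Since p ≠ p+p!, w ∈ L; and |w| ≥ p.
The pumping lemma gives a decomposition w = xyz where |xy| ≤ p and y is nonempty.
Since the first p symbols of w are all a's and |xy| ≤ p, y lies entirely in the leading a-block: y = a^k for some k with 1 ≤ k ≤ p.
Since 1 ≤ k ≤ p, k divides p!; set t = 1 + p!/k. Then xy^t z has p + (p!/k)·k = p + p! copies of a. Now the a-count equals the b-count, so i ≠ j fails. So xy^t z = a^{p+p!} b^{p+p!} ∉ L.
Contradiction. Therefore L is not regular.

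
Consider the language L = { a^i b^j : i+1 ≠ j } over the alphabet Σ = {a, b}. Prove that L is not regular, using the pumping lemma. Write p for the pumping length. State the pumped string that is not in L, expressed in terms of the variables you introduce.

Assume L is regular. Let p be the pumping length given by the pumping lemma.
Choose w = a^p b^{p+p!+1}. Since p ≠ (p+p!+1)-1 = p+p!, w ∈ L; and |w| ≥ p.
The pumping lemma gives a decomposition w = xyz where |xy| ≤ p and |y| > 0.
Because |xy| ≤ p and w begins with p copies of a, we have y = a^k with 1 ≤ k ≤ p.
Since 1 ≤ k ≤ p, k divides p!; set t = 1 + p!/k. Then xy^t z has p + (p!/k)·k = p + p! copies of a. Now the a-count is p+p! and (b-count)-1 = (p+p!+1)-1 = p+p!, so i+1 ≠ j fails. So xy^t z = a^{p+p!} b^{p+p!+1} ∉ L.
Contradiction. Therefore L is not regular.

a^{p+p!} b^{p+p!+1}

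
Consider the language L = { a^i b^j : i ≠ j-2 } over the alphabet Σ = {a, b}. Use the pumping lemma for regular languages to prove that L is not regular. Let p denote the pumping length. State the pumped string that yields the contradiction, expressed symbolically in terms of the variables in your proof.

a^{p+p!} b^{p+p!+2}

Assume L is regular. Let p be the pumping length given by the pumping lemma.
Choose w = a^p b^{p+p!+2}. Since p ≠ (p+p!+2)-2 = p+p!, w ∈ L; and |w| ≥ p.
Write w = xyz as guaranteed by the lemma, with |xy| ≤ p and |y| ≥ 1.
The first p characters of w are a's, so xy (and hence y) consists only of a's. Write y = a^k, 1 ≤ k ≤ p.
Since 1 ≤ k ≤ p, k divides p!; set t = 1 + p!/k. Then xy^t z has p + (p!/k)·k = p + p! copies of a. Now the a-count is p+p! and (b-count)-2 = (p+p!+2)-2 = p+p!, so i ≠ j-2 fails. So xy^t z = a^{p+p!} b^{p+p!+2} ∉ L.
This is a contradiction; hence L is not regular.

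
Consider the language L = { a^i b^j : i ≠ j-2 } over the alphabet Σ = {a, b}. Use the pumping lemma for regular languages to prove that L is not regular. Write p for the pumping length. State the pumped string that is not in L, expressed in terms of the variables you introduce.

Suppose for contradiction that L is regular, and let p be the pumping length.
Choose w = a^p b^{p+p!+2}. Since p ≠ (p+p!+2)-2 = p+p!, w ∈ L; and |w| ≥ p.
By the pumping lemma, w = xyz with |xy| ≤ p and |y| ≥ 1.
Since the first p symbols of w are all a's and |xy| ≤ p, y lies entirely in the leading a-block: y = a^k for some k with 1 ≤ k ≤ p.
Since 1 ≤ k ≤ p, k divides p!; set t = 1 + p!/k. Then xy^t z has p + (p!/k)·k = p + p! copies of a. Now the a-count is p+p! and (b-count)-2 = (p+p!+2)-2 = p+p!, so i ≠ j-2 fails. So xy^t z = a^{p+p!} b^{p+p!+2} ∉ L.
This contradicts the pumping lemma, so L is not regular.

a^{p+p!} b^{p+p!+2}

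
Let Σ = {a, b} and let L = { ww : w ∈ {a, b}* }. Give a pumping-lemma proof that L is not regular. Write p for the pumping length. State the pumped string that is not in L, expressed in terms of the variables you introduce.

a^{p+k} b^p a^p b^p

Suppose for contradiction that L is regular, and let p be the pumping length.
Take w = a^p b^p a^p b^p = uu where u = a^pb^p; then w ∈ L and |w| = 4p ≥ p.
Write w = xyz as guaranteed by the lemma, with |xy| ≤ p and |y| > 0.
Because |xy| ≤ p and w begins with p copies of a, we have y = a^k with 1 ≤ k ≤ p.
Pump with i = 2: xy^2z = a^{p+k} b^p a^p b^p, of length 4p+k. Suppose this equals vv. The string starts with a and ends with b, so v does too; thus the boundary between the two copies of v is a b→a transition. There is exactly one such transition, at position 2p+k, so |v| = 2p+k and |vv| = 4p+2k ≠ 4p+k since k ≥ 1. So xy^2z ∉ L.
This is a contradiction; hence L is not regular.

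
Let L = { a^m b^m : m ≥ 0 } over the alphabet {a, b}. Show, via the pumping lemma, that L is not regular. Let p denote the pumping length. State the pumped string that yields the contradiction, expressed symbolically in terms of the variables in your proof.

Toward a contradiction, assume L is regular with pumping length p.
Choose w = a^p b^p, which is in L with |w| = 2p ≥ p.
Write w = xyz as guaranteed by the lemma, with |xy| ≤ p and y is nonempty.
The first p characters of w are a's, so xy (and hence y) consists only of a's. Write y = a^k, 1 ≤ k ≤ p.
Pump with i = 2: xy^2z = a^{p+k} b^p. For this to lie in L we would need p = p+k, which forces k = 0. But k ≥ 1, so xy^2z ∉ L.
Contradiction. Therefore L is not regular.

a^{p+k} b^p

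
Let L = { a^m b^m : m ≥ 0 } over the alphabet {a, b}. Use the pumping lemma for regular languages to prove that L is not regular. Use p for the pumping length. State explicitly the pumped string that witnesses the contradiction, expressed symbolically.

a^{p+k} b^p

Assume L is regular; let p be its pumping constant.
Take w = a^p b^p. Then w ∈ L and |w| = 2p ≥ p.
Write w = xyz as guaranteed by the lemma, with |xy| ≤ p and y is nonempty.
Since the first p symbols of w are all a's and |xy| ≤ p, y lies entirely in the leading a-block: y = a^k for some k with 1 ≤ k ≤ p.
Pump with i = 2: xy^2z = a^{p+k} b^p. For this to lie in L we would need p = p+k, which forces k = 0. But k ≥ 1, so xy^2z ∉ L.
This contradicts the pumping lemma, so L is not regular.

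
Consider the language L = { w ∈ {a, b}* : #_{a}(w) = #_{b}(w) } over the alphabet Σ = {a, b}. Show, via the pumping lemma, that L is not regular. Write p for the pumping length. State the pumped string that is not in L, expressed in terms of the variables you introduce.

Assume L is regular; let p be its pumping constant.
Choose w = a^p b^p ∈ L with |w| = 2p ≥ p.
Write w = xyz as guaranteed by the lemma, with |xy| ≤ p and |y| ≥ 1.
Because |xy| ≤ p and w begins with p copies of a, we have y = a^k with 1 ≤ k ≤ p.
Pump with i = 2: xy^2z = a^{p+k} b^p has p+k occurrences of a but only p of b. Since k ≥ 1 the counts differ, so xy^2z ∉ L.
Contradiction. Therefore L is not regular.

a^{p+k} b^p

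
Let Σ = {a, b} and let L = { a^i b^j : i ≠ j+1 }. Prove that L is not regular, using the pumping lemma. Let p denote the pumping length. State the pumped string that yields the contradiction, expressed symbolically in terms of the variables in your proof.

a^{p+p!} b^{p+p!-1}

Assume L is regular. Let p be the pumping length given by the pumping lemma.
Choose w = a^p b^{p+p!-1}. Since p ≠ (p+p!-1)+1 = p+p!, w ∈ L; and |w| ≥ p.
By the pumping lemma, w = xyz with |xy| ≤ p and y is nonempty.
Since the first p symbols of w are all a's and |xy| ≤ p, y lies entirely in the leading a-block: y = a^k for some k with 1 ≤ k ≤ p.
Since 1 ≤ k ≤ p, k divides p!; set t = 1 + p!/k. Then xy^t z has p + (p!/k)·k = p + p! copies of a. Now the a-count is p+p! and (b-count)+1 = (p+p!-1)+1 = p+p!, so i ≠ j+1 fails. So xy^t z = a^{p+p!} b^{p+p!-1} ∉ L.
This contradicts the pumping lemma, so L is not regular.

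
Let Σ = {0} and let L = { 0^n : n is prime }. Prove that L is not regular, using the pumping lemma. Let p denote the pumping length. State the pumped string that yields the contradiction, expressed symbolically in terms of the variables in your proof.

0^{q(1+k)}

Suppose for contradiction that L is regular, and let p be the pumping length.
Let q be a prime with q ≥ p+2 (infinitely many primes exist), and take w = 0^q ∈ L with |w| = q ≥ p.
The pumping lemma gives a decomposition w = xyz where |xy| ≤ p and y is nonempty.
Then y = 0^k for some k with 1 ≤ k ≤ p.
Since 1 ≤ k ≤ p, |xz| = q-k. Pump with i = q+1: |xy^{q+1}z| = (q-k)+(q+1)k = q+qk = q(1+k), which is composite (both factors ≥ 2). So xy^{q+1}z = 0^{q(1+k)} ∉ L.
This contradicts the pumping lemma, so L is not regular.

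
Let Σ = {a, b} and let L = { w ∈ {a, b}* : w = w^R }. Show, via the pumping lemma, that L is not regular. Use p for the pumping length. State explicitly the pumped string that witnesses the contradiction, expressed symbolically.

a^{p+k} b a^p

Assume L is regular; let p be its pumping constant.
Take w = a^p b a^p, a palindrome of length 2p+1 ≥ p.
Write w = xyz as guaranteed by the lemma, with |xy| ≤ p and |y| ≥ 1.
Because |xy| ≤ p and w begins with p copies of a, we have y = a^k with 1 ≤ k ≤ p.
Pump with i = 2: xy^2z = a^{p+k} b a^p. Its reverse is a^p b a^{p+k}, which differs from xy^2z since k ≥ 1. So xy^2z is not a palindrome and xy^2z ∉ L.
This is a contradiction; hence L is not regular.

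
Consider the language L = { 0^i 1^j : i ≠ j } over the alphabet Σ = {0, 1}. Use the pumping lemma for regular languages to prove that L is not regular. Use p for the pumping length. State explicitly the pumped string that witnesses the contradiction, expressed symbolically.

Assume L is regular. Let p be the pumping length given by the pumping lemma.
Choose w = 0^p 1^{p+p!}. Since p ≠ p+p!, w ∈ L; and |w| ≥ p.
The pumping lemma gives a decomposition w = xyz where |xy| ≤ p and |y| > 0.
Because |xy| ≤ p and w begins with p copies of 0, we have y = 0^k with 1 ≤ k ≤ p.
Since 1 ≤ k ≤ p, k divides p!; set t = 1 + p!/k. Then xy^t z has p + (p!/k)·k = p + p! copies of 0. Now the 0-count equals the 1-count, so i ≠ j fails. So xy^t z = 0^{p+p!} 1^{p+p!} ∉ L.
Contradiction. Therefore L is not regular.

0^{p+p!} 1^{p+p!}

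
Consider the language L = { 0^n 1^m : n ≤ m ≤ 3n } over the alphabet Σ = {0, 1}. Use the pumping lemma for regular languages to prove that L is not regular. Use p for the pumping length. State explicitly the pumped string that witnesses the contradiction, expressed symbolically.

0^{p+k} 1^p

Toward a contradiction, assume L is regular with pumping length p.
Take w = 0^p 1^p ∈ L (since p ≤ p ≤ 3p), with |w| = 2p ≥ p.
The pumping lemma gives a decomposition w = xyz where |xy| ≤ p and |y| ≥ 1.
The first p characters of w are 0's, so xy (and hence y) consists only of 0's. Write y = 0^k, 1 ≤ k ≤ p.
Pump with i = 2: xy^2z = 0^{p+k} 1^p. Now n = p+k > p = m, so the condition n ≤ m fails. Thus xy^2z ∉ L.
This contradicts the pumping lemma, so L is not regular.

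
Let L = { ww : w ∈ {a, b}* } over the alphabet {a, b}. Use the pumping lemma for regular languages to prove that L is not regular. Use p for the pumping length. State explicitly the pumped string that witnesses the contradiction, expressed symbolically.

Toward a contradiction, assume L is regular with pumping length p.
Take w = a^p b^p a^p b^p = uu where u = a^pb^p; then w ∈ L and |w| = 4p ≥ p.
The pumping lemma gives a decomposition w = xyz where |xy| ≤ p and |y| > 0.
Because |xy| ≤ p and w begins with p copies of a, we have y = a^k with 1 ≤ k ≤ p.
Pump with i = 2: xy^2z = a^{p+k} b^p a^p b^p, of length 4p+k. Suppose this equals vv. The string starts with a and ends with b, so v does too; thus the boundary between the two copies of v is a b→a transition. There is exactly one such transition, at position 2p+k, so |v| = 2p+k and |vv| = 4p+2k ≠ 4p+k since k ≥ 1. So xy^2z ∉ L.
This is a contradiction; hence L is not regular.

a^{p+k} b^p a^p b^p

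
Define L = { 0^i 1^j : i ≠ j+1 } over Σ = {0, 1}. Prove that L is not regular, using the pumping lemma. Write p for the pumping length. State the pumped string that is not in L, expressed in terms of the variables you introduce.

Suppose for contradiction that L is regular, and let p be the pumping length.
Choose w = 0^p 1^{p+p!-1}. Since p ≠ (p+p!-1)+1 = p+p!, w ∈ L; and |w| ≥ p.
Write w = xyz as guaranteed by the lemma, with |xy| ≤ p and |y| ≥ 1.
The first p characters of w are 0's, so xy (and hence y) consists only of 0's. Write y = 0^k, 1 ≤ k ≤ p.
Since 1 ≤ k ≤ p, k divides p!; set t = 1 + p!/k. Then xy^t z has p + (p!/k)·k = p + p! copies of 0. Now the 0-count is p+p! and (1-count)+1 = (p+p!-1)+1 = p+p!, so i ≠ j+1 fails. So xy^t z = 0^{p+p!} 1^{p+p!-1} ∉ L.
This is a contradiction; hence L is not regular.

0^{p+p!} 1^{p+p!-1}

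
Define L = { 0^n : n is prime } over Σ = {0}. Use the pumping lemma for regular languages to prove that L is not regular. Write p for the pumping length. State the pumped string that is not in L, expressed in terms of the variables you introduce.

Assume L is regular. Let p be the pumping length given by the pumping lemma.
Let q be a prime with q ≥ p+2 (infinitely many primes exist), and take w = 0^q ∈ L with |w| = q ≥ p.
By the pumping lemma, w = xyz with |xy| ≤ p and |y| ≥ 1.
Then y = 0^k for some k with 1 ≤ k ≤ p.
Since 1 ≤ k ≤ p, |xz| = q-k. Pump with i = q+1: |xy^{q+1}z| = (q-k)+(q+1)k = q+qk = q(1+k), which is composite (both factors ≥ 2). So xy^{q+1}z = 0^{q(1+k)} ∉ L.
This is a contradiction; hence L is not regular.

0^{q(1+k)}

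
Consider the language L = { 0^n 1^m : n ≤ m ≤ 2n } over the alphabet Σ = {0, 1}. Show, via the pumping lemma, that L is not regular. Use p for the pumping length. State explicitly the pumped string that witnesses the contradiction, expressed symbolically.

0^{p+k} 1^p

Suppose for contradiction that L is regular, and let p be the pumping length.
Take w = 0^p 1^p ∈ L (since p ≤ p ≤ 2p), with |w| = 2p ≥ p.
The pumping lemma gives a decomposition w = xyz where |xy| ≤ p and y is nonempty.
The first p characters of w are 0's, so xy (and hence y) consists only of 0's. Write y = 0^k, 1 ≤ k ≤ p.
Pump with i = 2: xy^2z = 0^{p+k} 1^p. Now n = p+k > p = m, so the condition n ≤ m fails. Thus xy^2z ∉ L.
This contradicts the pumping lemma, so L is not regular.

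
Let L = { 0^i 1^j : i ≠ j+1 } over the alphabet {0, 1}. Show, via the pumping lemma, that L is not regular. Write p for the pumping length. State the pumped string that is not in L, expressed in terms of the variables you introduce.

Assume L is regular; let p be its pumping constant.
Choose w = 0^p 1^{p+p!-1}. Since p ≠ (p+p!-1)+1 = p+p!, w ∈ L; and |w| ≥ p.
Write w = xyz as guaranteed by the lemma, with |xy| ≤ p and |y| > 0.
The first p characters of w are 0's, so xy (and hence y) consists only of 0's. Write y = 0^k, 1 ≤ k ≤ p.
Since 1 ≤ k ≤ p, k divides p!; set t = 1 + p!/k. Then xy^t z has p + (p!/k)·k = p + p! copies of 0. Now the 0-count is p+p! and (1-count)+1 = (p+p!-1)+1 = p+p!, so i ≠ j+1 fails. So xy^t z = 0^{p+p!} 1^{p+p!-1} ∉ L.
Contradiction. Therefore L is not regular.

0^{p+p!} 1^{p+p!-1}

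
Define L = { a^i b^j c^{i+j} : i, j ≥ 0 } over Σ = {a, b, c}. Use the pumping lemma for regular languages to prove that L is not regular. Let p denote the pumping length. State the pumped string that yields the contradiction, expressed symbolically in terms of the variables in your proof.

a^{p+k} b^p c^{2p}

Toward a contradiction, assume L is regular with pumping length p.
Take w = a^p b^p c^{2p} ∈ L (with i=j=p, i+j=2p), |w| = 4p ≥ p.
The pumping lemma gives a decomposition w = xyz where |xy| ≤ p and |y| ≥ 1.
Since the first p symbols of w are all a's and |xy| ≤ p, y lies entirely in the leading a-block: y = a^k for some k with 1 ≤ k ≤ p.
Consider xy^2z = a^{p+k} b^p c^{2p}. Now the a- and b-counts sum to 2p+k, but the c-count is 2p ≠ 2p+k. So xy^2z ∉ L.
This is a contradiction; hence L is not regular.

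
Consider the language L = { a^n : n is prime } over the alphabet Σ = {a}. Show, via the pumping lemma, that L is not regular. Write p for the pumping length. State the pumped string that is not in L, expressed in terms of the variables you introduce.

a^{q(1+k)}

Assume L is regular. Let p be the pumping length given by the pumping lemma.
Let q be a prime with q ≥ p+2 (infinitely many primes exist), and take w = a^q ∈ L with |w| = q ≥ p.
Write w = xyz as guaranteed by the lemma, with |xy| ≤ p and |y| > 0.
Then y = a^k for some k with 1 ≤ k ≤ p.
Since 1 ≤ k ≤ p, |xz| = q-k. Pump with i = q+1: |xy^{q+1}z| = (q-k)+(q+1)k = q+qk = q(1+k), which is composite (both factors ≥ 2). So xy^{q+1}z = a^{q(1+k)} ∉ L.
Contradiction. Therefore L is not regular.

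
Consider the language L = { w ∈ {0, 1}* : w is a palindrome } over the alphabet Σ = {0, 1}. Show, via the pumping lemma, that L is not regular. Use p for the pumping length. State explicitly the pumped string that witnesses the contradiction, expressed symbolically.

0^{p+k} 1 0^p

Assume L is regular. Let p be the pumping length given by the pumping lemma.
Take w = 0^p 1 0^p, a palindrome of length 2p+1 ≥ p.
The pumping lemma gives a decomposition w = xyz where |xy| ≤ p and |y| ≥ 1.
The first p characters of w are 0's, so xy (and hence y) consists only of 0's. Write y = 0^k, 1 ≤ k ≤ p.
Pump with i = 2: xy^2z = 0^{p+k} 1 0^p. Its reverse is 0^p 1 0^{p+k}, which differs from xy^2z since k ≥ 1. So xy^2z is not a palindrome and xy^2z ∉ L.
This contradicts the pumping lemma, so L is not regular.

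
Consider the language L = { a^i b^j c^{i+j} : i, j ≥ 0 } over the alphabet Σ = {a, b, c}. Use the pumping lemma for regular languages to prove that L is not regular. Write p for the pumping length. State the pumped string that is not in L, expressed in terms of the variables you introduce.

a^{p+k} b^p c^{2p}

Assume L is regular. Let p be the pumping length given by the pumping lemma.
Take w = a^p b^p c^{2p} ∈ L (with i=j=p, i+j=2p), |w| = 4p ≥ p.
Write w = xyz as guaranteed by the lemma, with |xy| ≤ p and |y| > 0.
Since the first p symbols of w are all a's and |xy| ≤ p, y lies entirely in the leading a-block: y = a^k for some k with 1 ≤ k ≤ p.
Consider xy^2z = a^{p+k} b^p c^{2p}. Now the a- and b-counts sum to 2p+k, but the c-count is 2p ≠ 2p+k. So xy^2z ∉ L.
Contradiction. Therefore L is not regular.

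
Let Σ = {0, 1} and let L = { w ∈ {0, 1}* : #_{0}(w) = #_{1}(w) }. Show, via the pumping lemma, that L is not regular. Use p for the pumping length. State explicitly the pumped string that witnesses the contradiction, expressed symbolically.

0^{p+k} 1^p

Assume L is regular. Let p be the pumping length given by the pumping lemma.
Choose w = 0^p 1^p ∈ L with |w| = 2p ≥ p.
Write w = xyz as guaranteed by the lemma, with |xy| ≤ p and |y| > 0.
The first p characters of w are 0's, so xy (and hence y) consists only of 0's. Write y = 0^k, 1 ≤ k ≤ p.
Pump with i = 2: xy^2z = 0^{p+k} 1^p has p+k occurrences of 0 but only p of 1. Since k ≥ 1 the counts differ, so xy^2z ∉ L.
This contradicts the pumping lemma, so L is not regular.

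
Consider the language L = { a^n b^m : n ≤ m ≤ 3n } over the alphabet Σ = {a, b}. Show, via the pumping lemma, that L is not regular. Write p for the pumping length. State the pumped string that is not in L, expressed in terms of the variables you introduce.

a^{p+k} b^p

Assume L is regular. Let p be the pumping length given by the pumping lemma.
Take w = a^p b^p ∈ L (since p ≤ p ≤ 3p), with |w| = 2p ≥ p.
The pumping lemma gives a decomposition w = xyz where |xy| ≤ p and y is nonempty.
Because |xy| ≤ p and w begins with p copies of a, we have y = a^k with 1 ≤ k ≤ p.
Pump with i = 2: xy^2z = a^{p+k} b^p. Now n = p+k > p = m, so the condition n ≤ m fails. Thus xy^2z ∉ L.
This contradicts the pumping lemma, so L is not regular.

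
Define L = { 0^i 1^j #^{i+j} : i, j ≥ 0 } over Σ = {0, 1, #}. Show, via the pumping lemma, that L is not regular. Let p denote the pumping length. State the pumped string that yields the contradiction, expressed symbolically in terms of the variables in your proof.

Assume L is regular; let p be its pumping constant.
Take w = 0^p 1^p #^{2p} ∈ L (with i=j=p, i+j=2p), |w| = 4p ≥ p.
By the pumping lemma, w = xyz with |xy| ≤ p and y is nonempty.
Since the first p symbols of w are all 0's and |xy| ≤ p, y lies entirely in the leading 0-block: y = 0^k for some k with 1 ≤ k ≤ p.
Consider xy^2z = 0^{p+k} 1^p #^{2p}. Now the 0- and 1-counts sum to 2p+k, but the #-count is 2p ≠ 2p+k. So xy^2z ∉ L.
Contradiction. Therefore L is not regular.

0^{p+k} 1^p #^{2p}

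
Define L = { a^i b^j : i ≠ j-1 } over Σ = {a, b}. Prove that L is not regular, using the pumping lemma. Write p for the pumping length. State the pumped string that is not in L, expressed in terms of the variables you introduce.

Suppose for contradiction that L is regular, and let p be the pumping length.
Choose w = a^p b^{p+p!+1}. Since p ≠ (p+p!+1)-1 = p+p!, w ∈ L; and |w| ≥ p.
The pumping lemma gives a decomposition w = xyz where |xy| ≤ p and |y| > 0.
Because |xy| ≤ p and w begins with p copies of a, we have y = a^k with 1 ≤ k ≤ p.
Since 1 ≤ k ≤ p, k divides p!; set t = 1 + p!/k. Then xy^t z has p + (p!/k)·k = p + p! copies of a. Now the a-count is p+p! and (b-count)-1 = (p+p!+1)-1 = p+p!, so i ≠ j-1 fails. So xy^t z = a^{p+p!} b^{p+p!+1} ∉ L.
This is a contradiction; hence L is not regular.

a^{p+p!} b^{p+p!+1}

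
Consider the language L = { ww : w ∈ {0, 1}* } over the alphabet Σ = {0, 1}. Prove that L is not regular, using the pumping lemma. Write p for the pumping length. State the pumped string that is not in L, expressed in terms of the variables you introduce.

0^{p+k} 1^p 0^p 1^p

Toward a contradiction, assume L is regular with pumping length p.
Take w = 0^p 1^p 0^p 1^p = uu where u = 0^p1^p; then w ∈ L and |w| = 4p ≥ p.
Write w = xyz as guaranteed by the lemma, with |xy| ≤ p and |y| > 0.
The first p characters of w are 0's, so xy (and hence y) consists only of 0's. Write y = 0^k, 1 ≤ k ≤ p.
Pump with i = 2: xy^2z = 0^{p+k} 1^p 0^p 1^p, of length 4p+k. Suppose this equals vv. The string starts with 0 and ends with 1, so v does too; thus the boundary between the two copies of v is a 1→0 transition. There is exactly one such transition, at position 2p+k, so |v| = 2p+k and |vv| = 4p+2k ≠ 4p+k since k ≥ 1. So xy^2z ∉ L.
This is a contradiction; hence L is not regular.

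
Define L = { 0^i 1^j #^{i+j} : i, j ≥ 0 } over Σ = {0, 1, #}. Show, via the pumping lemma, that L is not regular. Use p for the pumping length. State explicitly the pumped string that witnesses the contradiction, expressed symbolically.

Assume L is regular. Let p be the pumping length given by the pumping lemma.
Take w = 0^p 1^p #^{2p} ∈ L (with i=j=p, i+j=2p), |w| = 4p ≥ p.
Write w = xyz as guaranteed by the lemma, with |xy| ≤ p and y is nonempty.
Since the first p symbols of w are all 0's and |xy| ≤ p, y lies entirely in the leading 0-block: y = 0^k for some k with 1 ≤ k ≤ p.
Consider xy^2z = 0^{p+k} 1^p #^{2p}. Now the 0- and 1-counts sum to 2p+k, but the #-count is 2p ≠ 2p+k. So xy^2z ∉ L.
This is a contradiction; hence L is not regular.

0^{p+k} 1^p #^{2p}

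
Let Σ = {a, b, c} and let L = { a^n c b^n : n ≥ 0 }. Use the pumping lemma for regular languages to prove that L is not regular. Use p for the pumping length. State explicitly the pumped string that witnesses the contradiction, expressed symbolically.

Toward a contradiction, assume L is regular with pumping length p.
Take w = a^p c b^p ∈ L with |w| = 2p+1 ≥ p.
The pumping lemma gives a decomposition w = xyz where |xy| ≤ p and |y| ≥ 1.
Because |xy| ≤ p and w begins with p copies of a, we have y = a^k with 1 ≤ k ≤ p.
Pump with i = 2: xy^2z = a^{p+k} c b^p, which would require p+k = p. But k ≥ 1, so xy^2z ∉ L.
Contradiction. Therefore L is not regular.

a^{p+k} c b^p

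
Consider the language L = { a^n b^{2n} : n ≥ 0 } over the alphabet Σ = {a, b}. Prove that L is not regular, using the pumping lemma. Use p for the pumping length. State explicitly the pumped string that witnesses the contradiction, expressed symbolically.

a^{p+k} b^{2p}

Suppose for contradiction that L is regular, and let p be the pumping length.
Choose w = a^p b^{2p}, which is in L with |w| = 3p ≥ p.
Write w = xyz as guaranteed by the lemma, with |xy| ≤ p and |y| > 0.
Since the first p symbols of w are all a's and |xy| ≤ p, y lies entirely in the leading a-block: y = a^k for some k with 1 ≤ k ≤ p.
Pump with i = 2: xy^2z = a^{p+k} b^{2p}. For this to lie in L we would need 2p = 2(p+k), which forces k = 0. But k ≥ 1, so xy^2z ∉ L.
Contradiction. Therefore L is not regular.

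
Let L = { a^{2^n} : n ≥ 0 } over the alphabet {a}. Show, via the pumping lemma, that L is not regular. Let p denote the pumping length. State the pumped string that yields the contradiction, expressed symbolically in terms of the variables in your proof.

Assume L is regular. Let p be the pumping length given by the pumping lemma.
Take w = a^{2^p} ∈ L with |w| = 2^p ≥ p.
The pumping lemma gives a decomposition w = xyz where |xy| ≤ p and |y| > 0.
Then y = a^k for some k with 1 ≤ k ≤ p.
Pump with i = 2: xy^2z = a^{2^p+k}. Since 1 ≤ k ≤ p < 2^p, we have 2^p < 2^p+k < 2^{p+1}, so 2^p+k is not a power of 2. So xy^2z ∉ L.
This is a contradiction; hence L is not regular.

a^{2^p+k}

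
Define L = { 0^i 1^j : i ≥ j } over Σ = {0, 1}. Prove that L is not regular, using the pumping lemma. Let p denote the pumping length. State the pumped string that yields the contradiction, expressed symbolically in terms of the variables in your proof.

Assume L is regular. Let p be the pumping length given by the pumping lemma.
Choose w = 0^p 1^p ∈ L, with |w| = 2p ≥ p.
The pumping lemma gives a decomposition w = xyz where |xy| ≤ p and |y| ≥ 1.
Because |xy| ≤ p and w begins with p copies of 0, we have y = 0^k with 1 ≤ k ≤ p.
Consider xy^0z = xz = 0^{p-k} 1^p. Since k ≥ 1, the 0-count p-k is less than p, so i ≥ j fails; thus xz ∉ L.
Contradiction. Therefore L is not regular.

0^{p-k} 1^p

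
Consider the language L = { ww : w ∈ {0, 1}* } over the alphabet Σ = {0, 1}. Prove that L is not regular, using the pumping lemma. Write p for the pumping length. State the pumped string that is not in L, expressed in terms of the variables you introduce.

0^{p+k} 1^p 0^p 1^p

Toward a contradiction, assume L is regular with pumping length p.
Take w = 0^p 1^p 0^p 1^p = uu where u = 0^p1^p; then w ∈ L and |w| = 4p ≥ p.
The pumping lemma gives a decomposition w = xyz where |xy| ≤ p and |y| ≥ 1.
Since the first p symbols of w are all 0's and |xy| ≤ p, y lies entirely in the leading 0-block: y = 0^k for some k with 1 ≤ k ≤ p.
Pump with i = 2: xy^2z = 0^{p+k} 1^p 0^p 1^p, of length 4p+k. Suppose this equals vv. The string starts with 0 and ends with 1, so v does too; thus the boundary between the two copies of v is a 1→0 transition. There is exactly one such transition, at position 2p+k, so |v| = 2p+k and |vv| = 4p+2k ≠ 4p+k since k ≥ 1. So xy^2z ∉ L.
This contradicts the pumping lemma, so L is not regular.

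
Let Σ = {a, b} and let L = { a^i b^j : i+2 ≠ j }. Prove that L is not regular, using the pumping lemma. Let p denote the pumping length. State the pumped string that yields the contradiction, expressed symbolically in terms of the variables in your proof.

a^{p+p!} b^{p+p!+2}

Suppose for contradiction that L is regular, and let p be the pumping length.
Choose w = a^p b^{p+p!+2}. Since p ≠ (p+p!+2)-2 = p+p!, w ∈ L; and |w| ≥ p.
By the pumping lemma, w = xyz with |xy| ≤ p and y is nonempty.
Because |xy| ≤ p and w begins with p copies of a, we have y = a^k with 1 ≤ k ≤ p.
Since 1 ≤ k ≤ p, k divides p!; set t = 1 + p!/k. Then xy^t z has p + (p!/k)·k = p + p! copies of a. Now the a-count is p+p! and (b-count)-2 = (p+p!+2)-2 = p+p!, so i+2 ≠ j fails. So xy^t z = a^{p+p!} b^{p+p!+2} ∉ L.
This is a contradiction; hence L is not regular.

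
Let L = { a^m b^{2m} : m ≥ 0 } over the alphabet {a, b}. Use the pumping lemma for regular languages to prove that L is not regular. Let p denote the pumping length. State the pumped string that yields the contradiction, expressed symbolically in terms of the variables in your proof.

a^{p+k} b^{2p}

Toward a contradiction, assume L is regular with pumping length p.
Choose w = a^p b^{2p}, which is in L with |w| = 3p ≥ p.
Write w = xyz as guaranteed by the lemma, with |xy| ≤ p and |y| ≥ 1.
The first p characters of w are a's, so xy (and hence y) consists only of a's. Write y = a^k, 1 ≤ k ≤ p.
Pump with i = 2: xy^2z = a^{p+k} b^{2p}. For this to lie in L we would need 2p = 2(p+k), which forces k = 0. But k ≥ 1, so xy^2z ∉ L.
Contradiction. Therefore L is not regular.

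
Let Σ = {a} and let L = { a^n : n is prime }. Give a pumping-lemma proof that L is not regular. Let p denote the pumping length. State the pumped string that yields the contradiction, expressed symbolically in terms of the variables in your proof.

a^{q(1+k)}

Toward a contradiction, assume L is regular with pumping length p.
Let q be a prime with q ≥ p+2 (infinitely many primes exist), and take w = a^q ∈ L with |w| = q ≥ p.
The pumping lemma gives a decomposition w = xyz where |xy| ≤ p and y is nonempty.
Then y = a^k for some k with 1 ≤ k ≤ p.
Since 1 ≤ k ≤ p, |xz| = q-k. Pump with i = q+1: |xy^{q+1}z| = (q-k)+(q+1)k = q+qk = q(1+k), which is composite (both factors ≥ 2). So xy^{q+1}z = a^{q(1+k)} ∉ L.
This contradicts the pumping lemma, so L is not regular.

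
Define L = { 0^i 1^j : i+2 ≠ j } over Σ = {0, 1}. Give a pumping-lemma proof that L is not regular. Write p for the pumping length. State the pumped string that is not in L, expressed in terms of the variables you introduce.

0^{p+p!} 1^{p+p!+2}

Assume L is regular. Let p be the pumping length given by the pumping lemma.
Choose w = 0^p 1^{p+p!+2}. Since p ≠ (p+p!+2)-2 = p+p!, w ∈ L; and |w| ≥ p.
By the pumping lemma, w = xyz with |xy| ≤ p and |y| ≥ 1.
Because |xy| ≤ p and w begins with p copies of 0, we have y = 0^k with 1 ≤ k ≤ p.
Since 1 ≤ k ≤ p, k divides p!; set t = 1 + p!/k. Then xy^t z has p + (p!/k)·k = p + p! copies of 0. Now the 0-count is p+p! and (1-count)-2 = (p+p!+2)-2 = p+p!, so i+2 ≠ j fails. So xy^t z = 0^{p+p!} 1^{p+p!+2} ∉ L.
This contradicts the pumping lemma, so L is not regular.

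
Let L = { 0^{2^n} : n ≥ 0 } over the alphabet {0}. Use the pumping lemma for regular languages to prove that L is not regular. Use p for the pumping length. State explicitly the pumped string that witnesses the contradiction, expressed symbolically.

0^{2^p+k}

Suppose for contradiction that L is regular, and let p be the pumping length.
Take w = 0^{2^p} ∈ L with |w| = 2^p ≥ p.
The pumping lemma gives a decomposition w = xyz where |xy| ≤ p and |y| > 0.
Then y = 0^k for some k with 1 ≤ k ≤ p.
Pump with i = 2: xy^2z = 0^{2^p+k}. Since 1 ≤ k ≤ p < 2^p, we have 2^p < 2^p+k < 2^{p+1}, so 2^p+k is not a power of 2. So xy^2z ∉ L.
Contradiction. Therefore L is not regular.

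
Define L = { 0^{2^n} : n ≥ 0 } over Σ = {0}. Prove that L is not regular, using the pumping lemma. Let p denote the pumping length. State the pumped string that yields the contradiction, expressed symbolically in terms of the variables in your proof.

Assume L is regular. Let p be the pumping length given by the pumping lemma.
Take w = 0^{2^p} ∈ L with |w| = 2^p ≥ p.
Write w = xyz as guaranteed by the lemma, with |xy| ≤ p and |y| > 0.
Then y = 0^k for some k with 1 ≤ k ≤ p.
Pump with i = 2: xy^2z = 0^{2^p+k}. Since 1 ≤ k ≤ p < 2^p, we have 2^p < 2^p+k < 2^{p+1}, so 2^p+k is not a power of 2. So xy^2z ∉ L.
This is a contradiction; hence L is not regular.

0^{2^p+k}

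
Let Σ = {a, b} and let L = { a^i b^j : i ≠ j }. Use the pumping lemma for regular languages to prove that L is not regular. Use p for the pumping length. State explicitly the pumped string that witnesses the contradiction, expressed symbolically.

a^{p+p!} b^{p+p!}

Assume L is regular. Let p be the pumping length given by the pumping lemma.
Choose w = a^p b^{p+p!}. Since p ≠ p+p!, w ∈ L; and |w| ≥ p.
The pumping lemma gives a decomposition w = xyz where |xy| ≤ p and y is nonempty.
Because |xy| ≤ p and w begins with p copies of a, we have y = a^k with 1 ≤ k ≤ p.
Since 1 ≤ k ≤ p, k divides p!; set t = 1 + p!/k. Then xy^t z has p + (p!/k)·k = p + p! copies of a. Now the a-count equals the b-count, so i ≠ j fails. So xy^t z = a^{p+p!} b^{p+p!} ∉ L.
Contradiction. Therefore L is not regular.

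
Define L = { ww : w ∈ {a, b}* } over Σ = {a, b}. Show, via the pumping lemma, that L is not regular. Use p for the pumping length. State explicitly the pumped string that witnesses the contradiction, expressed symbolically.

a^{p+k} b^p a^p b^p

Assume L is regular; let p be its pumping constant.
Take w = a^p b^p a^p b^p = uu where u = a^pb^p; then w ∈ L and |w| = 4p ≥ p.
The pumping lemma gives a decomposition w = xyz where |xy| ≤ p and y is nonempty.
Because |xy| ≤ p and w begins with p copies of a, we have y = a^k with 1 ≤ k ≤ p.
Pump with i = 2: xy^2z = a^{p+k} b^p a^p b^p, of length 4p+k. Suppose this equals vv. The string starts with a and ends with b, so v does too; thus the boundary between the two copies of v is a b→a transition. There is exactly one such transition, at position 2p+k, so |v| = 2p+k and |vv| = 4p+2k ≠ 4p+k since k ≥ 1. So xy^2z ∉ L.
This contradicts the pumping lemma, so L is not regular.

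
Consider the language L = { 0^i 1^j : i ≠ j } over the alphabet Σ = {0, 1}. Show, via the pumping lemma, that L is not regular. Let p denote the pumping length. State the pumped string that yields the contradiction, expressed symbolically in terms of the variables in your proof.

0^{p+p!} 1^{p+p!}

Suppose for contradiction that L is regular, and let p be the pumping length.
Choose w = 0^p 1^{p+p!}. Since p ≠ p+p!, w ∈ L; and |w| ≥ p.
The pumping lemma gives a decomposition w = xyz where |xy| ≤ p and y is nonempty.
Because |xy| ≤ p and w begins with p copies of 0, we have y = 0^k with 1 ≤ k ≤ p.
Since 1 ≤ k ≤ p, k divides p!; set t = 1 + p!/k. Then xy^t z has p + (p!/k)·k = p + p! copies of 0. Now the 0-count equals the 1-count, so i ≠ j fails. So xy^t z = 0^{p+p!} 1^{p+p!} ∉ L.
This contradicts the pumping lemma, so L is not regular.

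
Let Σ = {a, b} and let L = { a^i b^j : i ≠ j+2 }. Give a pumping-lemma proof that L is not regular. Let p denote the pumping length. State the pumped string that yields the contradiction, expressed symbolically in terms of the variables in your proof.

a^{p+p!} b^{p+p!-2}

Toward a contradiction, assume L is regular with pumping length p.
Choose w = a^p b^{p+p!-2}. Since p ≠ (p+p!-2)+2 = p+p!, w ∈ L; and |w| ≥ p.
By the pumping lemma, w = xyz with |xy| ≤ p and |y| ≥ 1.
Since the first p symbols of w are all a's and |xy| ≤ p, y lies entirely in the leading a-block: y = a^k for some k with 1 ≤ k ≤ p.
Since 1 ≤ k ≤ p, k divides p!; set t = 1 + p!/k. Then xy^t z has p + (p!/k)·k = p + p! copies of a. Now the a-count is p+p! and (b-count)+2 = (p+p!-2)+2 = p+p!, so i ≠ j+2 fails. So xy^t z = a^{p+p!} b^{p+p!-2} ∉ L.
This is a contradiction; hence L is not regular.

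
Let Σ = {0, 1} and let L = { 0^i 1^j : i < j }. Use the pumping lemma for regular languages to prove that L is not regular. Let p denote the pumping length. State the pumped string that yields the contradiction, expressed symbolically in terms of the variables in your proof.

Assume L is regular; let p be its pumping constant.
Choose w = 0^p 1^{p+1} ∈ L, with |w| = 2p+1 ≥ p.
The pumping lemma gives a decomposition w = xyz where |xy| ≤ p and y is nonempty.
Since the first p symbols of w are all 0's and |xy| ≤ p, y lies entirely in the leading 0-block: y = 0^k for some k with 1 ≤ k ≤ p.
Consider xy^2z = 0^{p+k} 1^{p+1}. Since k ≥ 1, the 0-count p+k is at least p+1, so i < j fails; thus xy^2z ∉ L.
Contradiction. Therefore L is not regular.

0^{p+k} 1^{p+1}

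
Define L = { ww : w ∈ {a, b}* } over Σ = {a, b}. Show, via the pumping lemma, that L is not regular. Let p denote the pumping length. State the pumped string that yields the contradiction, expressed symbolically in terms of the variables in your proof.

a^{p+k} b^p a^p b^p

Toward a contradiction, assume L is regular with pumping length p.
Take w = a^p b^p a^p b^p = uu where u = a^pb^p; then w ∈ L and |w| = 4p ≥ p.
The pumping lemma gives a decomposition w = xyz where |xy| ≤ p and y is nonempty.
Since the first p symbols of w are all a's and |xy| ≤ p, y lies entirely in the leading a-block: y = a^k for some k with 1 ≤ k ≤ p.
Pump with i = 2: xy^2z = a^{p+k} b^p a^p b^p, of length 4p+k. Suppose this equals vv. The string starts with a and ends with b, so v does too; thus the boundary between the two copies of v is a b→a transition. There is exactly one such transition, at position 2p+k, so |v| = 2p+k and |vv| = 4p+2k ≠ 4p+k since k ≥ 1. So xy^2z ∉ L.
This contradicts the pumping lemma, so L is not regular.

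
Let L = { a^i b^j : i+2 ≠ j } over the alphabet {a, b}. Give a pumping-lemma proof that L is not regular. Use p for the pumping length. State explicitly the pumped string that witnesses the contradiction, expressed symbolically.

Assume L is regular; let p be its pumping constant.
Choose w = a^p b^{p+p!+2}. Since p ≠ (p+p!+2)-2 = p+p!, w ∈ L; and |w| ≥ p.
The pumping lemma gives a decomposition w = xyz where |xy| ≤ p and y is nonempty.
The first p characters of w are a's, so xy (and hence y) consists only of a's. Write y = a^k, 1 ≤ k ≤ p.
Since 1 ≤ k ≤ p, k divides p!; set t = 1 + p!/k. Then xy^t z has p + (p!/k)·k = p + p! copies of a. Now the a-count is p+p! and (b-count)-2 = (p+p!+2)-2 = p+p!, so i+2 ≠ j fails. So xy^t z = a^{p+p!} b^{p+p!+2} ∉ L.
This contradicts the pumping lemma, so L is not regular.

a^{p+p!} b^{p+p!+2}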